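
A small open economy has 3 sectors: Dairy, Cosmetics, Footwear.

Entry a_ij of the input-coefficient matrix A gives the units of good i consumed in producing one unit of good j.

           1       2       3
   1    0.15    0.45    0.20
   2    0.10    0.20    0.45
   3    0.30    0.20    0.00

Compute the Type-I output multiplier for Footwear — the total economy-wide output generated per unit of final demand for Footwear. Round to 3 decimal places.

I − A =
  [   0.85    -0.45    -0.20]
  [  -0.10     0.80    -0.45]
  [  -0.30    -0.20     1.00]
Cofactors of I−A, C_ij = (−1)^(i+j)·(minor ij) (rows/columns in the sector order above):
  C_11 = (0.80)(1.00) − (-0.45)(-0.20) = 0.7100
  C_12 = −[(-0.10)(1.00) − (-0.45)(-0.30)] = 0.2350
  C_13 = (-0.10)(-0.20) − (0.80)(-0.30) = 0.2600
  C_21 = −[(-0.45)(1.00) − (-0.20)(-0.20)] = 0.4900
  C_22 = (0.85)(1.00) − (-0.20)(-0.30) = 0.7900
  C_23 = −[(0.85)(-0.20) − (-0.45)(-0.30)] = 0.3050
  C_31 = (-0.45)(-0.45) − (-0.20)(0.80) = 0.3625
  C_32 = −[(0.85)(-0.45) − (-0.20)(-0.10)] = 0.4025
  C_33 = (0.85)(0.80) − (-0.45)(-0.10) = 0.6350
det(I−A) = Σ_j (I−A)_1j·C_1j = (0.85)(0.7100) + (-0.45)(0.2350) + (-0.20)(0.2600) = 0.44575
adj(I−A) = Cᵀ =
  [ 0.7100   0.4900   0.3625]
  [ 0.2350   0.7900   0.4025]
  [ 0.2600   0.3050   0.6350]
(I − A)⁻¹ = adj(I−A) / det(I−A) ≈
  [   1.5928     1.0993     0.8132]
  [   0.5272     1.7723     0.9030]
  [   0.5833     0.6842     1.4246]
The output multiplier for sector j is the column-j sum of the Leontief inverse (I − A)⁻¹ = adj(I−A) / det(I−A).
Column 3 of adj(I−A): (0.3625, 0.4025, 0.6350); det(I−A) = 0.44575.
m_3 = (0.3625 + 0.4025 + 0.6350) / 0.44575 = 1.40 / 0.44575 ≈ 3.141.

m_3 = 3.141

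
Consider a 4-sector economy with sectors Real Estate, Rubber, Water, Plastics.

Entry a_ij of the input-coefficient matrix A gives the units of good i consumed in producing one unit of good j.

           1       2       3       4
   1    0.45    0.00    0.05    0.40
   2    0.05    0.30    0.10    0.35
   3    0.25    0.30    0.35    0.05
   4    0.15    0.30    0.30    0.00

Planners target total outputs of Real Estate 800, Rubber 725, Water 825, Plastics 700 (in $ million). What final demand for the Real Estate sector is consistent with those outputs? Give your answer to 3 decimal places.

I − A =
  [   0.55     0.00    -0.05    -0.40]
  [  -0.05     0.70    -0.10    -0.35]
  [  -0.25    -0.30     0.65    -0.05]
  [  -0.15    -0.30    -0.30     1.00]
d = (I − A) x:
  d_1 = (+0.55)·800 + (+0.00)·725 + (-0.05)·825 + (-0.40)·700 = 118.750
  d_2 = (-0.05)·800 + (+0.70)·725 + (-0.10)·825 + (-0.35)·700 = 140.000
  d_3 = (-0.25)·800 + (-0.30)·725 + (+0.65)·825 + (-0.05)·700 = 83.750
  d_4 = (-0.15)·800 + (-0.30)·725 + (-0.30)·825 + (+1.00)·700 = 115.000

d_1 = 118.750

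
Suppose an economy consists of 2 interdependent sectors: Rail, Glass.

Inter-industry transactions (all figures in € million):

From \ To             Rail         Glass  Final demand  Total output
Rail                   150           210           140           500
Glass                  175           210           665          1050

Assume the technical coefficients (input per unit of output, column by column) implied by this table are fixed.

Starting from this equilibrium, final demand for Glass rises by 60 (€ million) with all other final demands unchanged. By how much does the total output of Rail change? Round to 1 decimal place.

Δx_1 = 24.5

Technical coefficients a_ij = z_ij / X_j:
  a_11 = 150/500 = 0.30, a_21 = 175/500 = 0.35
  a_12 = 210/1050 = 0.20, a_22 = 210/1050 = 0.20
I − A =
  [   0.70    -0.20]
  [  -0.35     0.80]
det(I−A) = (0.70)(0.80) − (-0.20)(-0.35) = 0.4900
adj(I−A) = [[0.80, 0.20], [0.35, 0.70]]
(I − A)⁻¹ = adj(I−A) / det(I−A) ≈
  [   1.6327     0.4082]
  [   0.7143     1.4286]
Δx = (I − A)⁻¹ Δd with Δd having +60 in the Glass component and 0 elsewhere.
So Δx_1 = L_12 · (+60), where L_12 = adj(I−A)_12 / det(I−A) = 0.20 / 0.4900.
Δx_1 = 0.20 × (+60) / 0.4900 = 12.00 / 0.4900 ≈ 24.5.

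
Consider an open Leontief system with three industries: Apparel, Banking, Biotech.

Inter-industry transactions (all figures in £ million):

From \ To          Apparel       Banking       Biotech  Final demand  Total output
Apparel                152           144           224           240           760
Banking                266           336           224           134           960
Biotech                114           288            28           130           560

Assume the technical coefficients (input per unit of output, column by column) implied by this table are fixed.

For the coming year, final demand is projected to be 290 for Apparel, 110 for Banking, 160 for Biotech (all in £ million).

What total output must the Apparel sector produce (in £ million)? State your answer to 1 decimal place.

Technical coefficients a_ij = z_ij / X_j:
  a_11 = 152/760 = 0.20, a_21 = 266/760 = 0.35, a_31 = 114/760 = 0.15
  a_12 = 144/960 = 0.15, a_22 = 336/960 = 0.35, a_32 = 288/960 = 0.30
  a_13 = 224/560 = 0.40, a_23 = 224/560 = 0.40, a_33 = 28/560 = 0.05
I − A =
  [   0.80    -0.15    -0.40]
  [  -0.35     0.65    -0.40]
  [  -0.15    -0.30     0.95]
Cofactors of I−A, C_ij = (−1)^(i+j)·(minor ij) (rows/columns in the sector order above):
  C_11 = (0.65)(0.95) − (-0.40)(-0.30) = 0.4975
  C_12 = −[(-0.35)(0.95) − (-0.40)(-0.15)] = 0.3925
  C_13 = (-0.35)(-0.30) − (0.65)(-0.15) = 0.2025
  C_21 = −[(-0.15)(0.95) − (-0.40)(-0.30)] = 0.2625
  C_22 = (0.80)(0.95) − (-0.40)(-0.15) = 0.7000
  C_23 = −[(0.80)(-0.30) − (-0.15)(-0.15)] = 0.2625
  C_31 = (-0.15)(-0.40) − (-0.40)(0.65) = 0.3200
  C_32 = −[(0.80)(-0.40) − (-0.40)(-0.35)] = 0.4600
  C_33 = (0.80)(0.65) − (-0.15)(-0.35) = 0.4675
det(I−A) = Σ_j (I−A)_1j·C_1j = (0.80)(0.4975) + (-0.15)(0.3925) + (-0.40)(0.2025) = 0.258125
adj(I−A) = Cᵀ =
  [ 0.4975   0.2625   0.3200]
  [ 0.3925   0.7000   0.4600]
  [ 0.2025   0.2625   0.4675]
(I − A)⁻¹ = adj(I−A) / det(I−A) ≈
  [   1.9274     1.0169     1.2397]
  [   1.5206     2.7119     1.7821]
  [   0.7845     1.0169     1.8111]
x = (I − A)⁻¹ d = adj(I−A)·d / det(I−A), with det(I−A) = 0.258125:
  x_1 = (0.4975·290 + 0.2625·110 + 0.3200·160) / 0.258125 = 224.35 / 0.258125 ≈ 869.2
  x_2 = (0.3925·290 + 0.7000·110 + 0.4600·160) / 0.258125 = 264.425 / 0.258125 ≈ 1024.4
  x_3 = (0.2025·290 + 0.2625·110 + 0.4675·160) / 0.258125 = 162.40 / 0.258125 ≈ 629.2

x_1 = 869.2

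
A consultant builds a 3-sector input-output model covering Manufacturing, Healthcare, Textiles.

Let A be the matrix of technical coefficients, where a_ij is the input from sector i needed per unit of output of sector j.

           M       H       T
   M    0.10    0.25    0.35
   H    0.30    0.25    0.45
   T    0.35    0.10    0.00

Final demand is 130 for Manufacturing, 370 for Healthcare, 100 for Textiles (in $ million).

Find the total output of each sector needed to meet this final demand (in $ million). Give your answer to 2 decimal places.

I − A =
  [   0.90    -0.25    -0.35]
  [  -0.30     0.75    -0.45]
  [  -0.35    -0.10     1.00]
Cofactors of I−A, C_ij = (−1)^(i+j)·(minor ij) (rows/columns in the sector order above):
  C_11 = (0.75)(1.00) − (-0.45)(-0.10) = 0.7050
  C_12 = −[(-0.30)(1.00) − (-0.45)(-0.35)] = 0.4575
  C_13 = (-0.30)(-0.10) − (0.75)(-0.35) = 0.2925
  C_21 = −[(-0.25)(1.00) − (-0.35)(-0.10)] = 0.2850
  C_22 = (0.90)(1.00) − (-0.35)(-0.35) = 0.7775
  C_23 = −[(0.90)(-0.10) − (-0.25)(-0.35)] = 0.1775
  C_31 = (-0.25)(-0.45) − (-0.35)(0.75) = 0.3750
  C_32 = −[(0.90)(-0.45) − (-0.35)(-0.30)] = 0.5100
  C_33 = (0.90)(0.75) − (-0.25)(-0.30) = 0.6000
det(I−A) = Σ_j (I−A)_1j·C_1j = (0.90)(0.7050) + (-0.25)(0.4575) + (-0.35)(0.2925) = 0.41775
adj(I−A) = Cᵀ =
  [ 0.7050   0.2850   0.3750]
  [ 0.4575   0.7775   0.5100]
  [ 0.2925   0.1775   0.6000]
(I − A)⁻¹ = adj(I−A) / det(I−A) ≈
  [   1.6876     0.6822     0.8977]
  [   1.0952     1.8612     1.2208]
  [   0.7002     0.4249     1.4363]
x = (I − A)⁻¹ d = adj(I−A)·d / det(I−A), with det(I−A) = 0.41775:
  x_M = (0.7050·130 + 0.2850·370 + 0.3750·100) / 0.41775 = 234.60 / 0.41775 ≈ 561.58
  x_H = (0.4575·130 + 0.7775·370 + 0.5100·100) / 0.41775 = 398.15 / 0.41775 ≈ 953.08
  x_T = (0.2925·130 + 0.1775·370 + 0.6000·100) / 0.41775 = 163.70 / 0.41775 ≈ 391.86

x_M = 561.58, x_H = 953.08, x_T = 391.86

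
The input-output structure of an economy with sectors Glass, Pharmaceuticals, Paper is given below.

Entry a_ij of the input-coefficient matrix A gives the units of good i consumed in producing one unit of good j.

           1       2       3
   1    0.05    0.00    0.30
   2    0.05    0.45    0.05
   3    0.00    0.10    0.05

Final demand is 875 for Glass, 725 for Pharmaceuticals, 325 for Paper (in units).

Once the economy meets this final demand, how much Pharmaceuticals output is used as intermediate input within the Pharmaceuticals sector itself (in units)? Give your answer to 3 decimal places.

z_22 = 657.555

I − A =
  [   0.95     0.00    -0.30]
  [  -0.05     0.55    -0.05]
  [   0.00    -0.10     0.95]
Cofactors of I−A, C_ij = (−1)^(i+j)·(minor ij) (rows/columns in the sector order above):
  C_11 = (0.55)(0.95) − (-0.05)(-0.10) = 0.5175
  C_12 = −[(-0.05)(0.95) − (-0.05)(0.00)] = 0.0475
  C_13 = (-0.05)(-0.10) − (0.55)(0.00) = 0.0050
  C_21 = −[(0.00)(0.95) − (-0.30)(-0.10)] = 0.0300
  C_22 = (0.95)(0.95) − (-0.30)(0.00) = 0.9025
  C_23 = −[(0.95)(-0.10) − (0.00)(0.00)] = 0.0950
  C_31 = (0.00)(-0.05) − (-0.30)(0.55) = 0.1650
  C_32 = −[(0.95)(-0.05) − (-0.30)(-0.05)] = 0.0625
  C_33 = (0.95)(0.55) − (0.00)(-0.05) = 0.5225
det(I−A) = Σ_j (I−A)_1j·C_1j = (0.95)(0.5175) + (0.00)(0.0475) + (-0.30)(0.0050) = 0.490125
adj(I−A) = Cᵀ =
  [ 0.5175   0.0300   0.1650]
  [ 0.0475   0.9025   0.0625]
  [ 0.0050   0.0950   0.5225]
(I − A)⁻¹ = adj(I−A) / det(I−A) ≈
  [   1.0559     0.0612     0.3366]
  [   0.0969     1.8414     0.1275]
  [   0.0102     0.1938     1.0661]
First solve x = (I − A)⁻¹ d = adj(I−A)·d / det(I−A); in particular x_2 = (0.0475·875 + 0.9025·725 + 0.0625·325) / 0.490125 = 716.1875 / 0.490125 ≈ 1461.23438.
Intermediate flow from 2 to 2: z_22 = a_22 · x_2 = 0.45 × 716.1875 / 0.490125 = 322.284375 / 0.490125 ≈ 657.555.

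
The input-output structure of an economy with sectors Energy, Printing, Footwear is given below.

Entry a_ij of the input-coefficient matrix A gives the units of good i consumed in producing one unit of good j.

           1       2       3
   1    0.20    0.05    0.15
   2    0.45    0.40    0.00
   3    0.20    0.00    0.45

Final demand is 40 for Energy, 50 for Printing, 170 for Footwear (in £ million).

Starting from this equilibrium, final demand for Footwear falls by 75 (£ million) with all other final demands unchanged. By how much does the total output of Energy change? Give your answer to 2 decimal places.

Δx_1 = -28.89

I − A =
  [   0.80    -0.05    -0.15]
  [  -0.45     0.60     0.00]
  [  -0.20     0.00     0.55]
Cofactors of I−A, C_ij = (−1)^(i+j)·(minor ij) (rows/columns in the sector order above):
  C_11 = (0.60)(0.55) − (0.00)(0.00) = 0.3300
  C_12 = −[(-0.45)(0.55) − (0.00)(-0.20)] = 0.2475
  C_13 = (-0.45)(0.00) − (0.60)(-0.20) = 0.1200
  C_21 = −[(-0.05)(0.55) − (-0.15)(0.00)] = 0.0275
  C_22 = (0.80)(0.55) − (-0.15)(-0.20) = 0.4100
  C_23 = −[(0.80)(0.00) − (-0.05)(-0.20)] = 0.0100
  C_31 = (-0.05)(0.00) − (-0.15)(0.60) = 0.0900
  C_32 = −[(0.80)(0.00) − (-0.15)(-0.45)] = 0.0675
  C_33 = (0.80)(0.60) − (-0.05)(-0.45) = 0.4575
det(I−A) = Σ_j (I−A)_1j·C_1j = (0.80)(0.3300) + (-0.05)(0.2475) + (-0.15)(0.1200) = 0.233625
adj(I−A) = Cᵀ =
  [ 0.3300   0.0275   0.0900]
  [ 0.2475   0.4100   0.0675]
  [ 0.1200   0.0100   0.4575]
(I − A)⁻¹ = adj(I−A) / det(I−A) ≈
  [   1.4125     0.1177     0.3852]
  [   1.0594     1.7549     0.2889]
  [   0.5136     0.0428     1.9583]
Δx = (I − A)⁻¹ Δd with Δd having -75 in the Footwear component and 0 elsewhere.
So Δx_1 = L_13 · (-75), where L_13 = adj(I−A)_13 / det(I−A) = 0.0900 / 0.233625.
Δx_1 = 0.0900 × (-75) / 0.233625 = -6.75 / 0.233625 ≈ -28.89.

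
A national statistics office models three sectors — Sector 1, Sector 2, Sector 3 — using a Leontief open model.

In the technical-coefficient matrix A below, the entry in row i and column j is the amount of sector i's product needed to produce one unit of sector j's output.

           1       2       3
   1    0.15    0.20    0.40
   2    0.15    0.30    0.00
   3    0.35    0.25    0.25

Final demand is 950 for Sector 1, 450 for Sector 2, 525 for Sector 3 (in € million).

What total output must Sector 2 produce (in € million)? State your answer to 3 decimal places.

I − A =
  [   0.85    -0.20    -0.40]
  [  -0.15     0.70     0.00]
  [  -0.35    -0.25     0.75]
Cofactors of I−A, C_ij = (−1)^(i+j)·(minor ij) (rows/columns in the sector order above):
  C_11 = (0.70)(0.75) − (0.00)(-0.25) = 0.5250
  C_12 = −[(-0.15)(0.75) − (0.00)(-0.35)] = 0.1125
  C_13 = (-0.15)(-0.25) − (0.70)(-0.35) = 0.2825
  C_21 = −[(-0.20)(0.75) − (-0.40)(-0.25)] = 0.2500
  C_22 = (0.85)(0.75) − (-0.40)(-0.35) = 0.4975
  C_23 = −[(0.85)(-0.25) − (-0.20)(-0.35)] = 0.2825
  C_31 = (-0.20)(0.00) − (-0.40)(0.70) = 0.2800
  C_32 = −[(0.85)(0.00) − (-0.40)(-0.15)] = 0.0600
  C_33 = (0.85)(0.70) − (-0.20)(-0.15) = 0.5650
det(I−A) = Σ_j (I−A)_1j·C_1j = (0.85)(0.5250) + (-0.20)(0.1125) + (-0.40)(0.2825) = 0.31075
adj(I−A) = Cᵀ =
  [ 0.5250   0.2500   0.2800]
  [ 0.1125   0.4975   0.0600]
  [ 0.2825   0.2825   0.5650]
(I − A)⁻¹ = adj(I−A) / det(I−A) ≈
  [   1.6895     0.8045     0.9010]
  [   0.3620     1.6010     0.1931]
  [   0.9091     0.9091     1.8182]
x = (I − A)⁻¹ d = adj(I−A)·d / det(I−A), with det(I−A) = 0.31075:
  x_1 = (0.5250·950 + 0.2500·450 + 0.2800·525) / 0.31075 = 758.25 / 0.31075 ≈ 2440.064
  x_2 = (0.1125·950 + 0.4975·450 + 0.0600·525) / 0.31075 = 362.25 / 0.31075 ≈ 1165.728
  x_3 = (0.2825·950 + 0.2825·450 + 0.5650·525) / 0.31075 = 692.125 / 0.31075 ≈ 2227.273

x_2 = 1165.728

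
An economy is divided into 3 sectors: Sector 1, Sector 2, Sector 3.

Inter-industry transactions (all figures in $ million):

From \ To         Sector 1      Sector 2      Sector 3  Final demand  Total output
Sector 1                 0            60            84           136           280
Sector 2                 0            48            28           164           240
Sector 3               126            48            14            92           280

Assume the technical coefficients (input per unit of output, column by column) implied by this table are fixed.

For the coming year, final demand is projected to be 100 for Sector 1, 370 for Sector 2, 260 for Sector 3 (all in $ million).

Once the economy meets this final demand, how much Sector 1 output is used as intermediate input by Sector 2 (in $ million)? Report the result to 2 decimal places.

Technical coefficients a_ij = z_ij / X_j:
  a_11 = 0/280 = 0.00, a_21 = 0/280 = 0.00, a_31 = 126/280 = 0.45
  a_12 = 60/240 = 0.25, a_22 = 48/240 = 0.20, a_32 = 48/240 = 0.20
  a_13 = 84/280 = 0.30, a_23 = 28/280 = 0.10, a_33 = 14/280 = 0.05
I − A =
  [   1.00    -0.25    -0.30]
  [   0.00     0.80    -0.10]
  [  -0.45    -0.20     0.95]
Cofactors of I−A, C_ij = (−1)^(i+j)·(minor ij) (rows/columns in the sector order above):
  C_11 = (0.80)(0.95) − (-0.10)(-0.20) = 0.7400
  C_12 = −[(0.00)(0.95) − (-0.10)(-0.45)] = 0.0450
  C_13 = (0.00)(-0.20) − (0.80)(-0.45) = 0.3600
  C_21 = −[(-0.25)(0.95) − (-0.30)(-0.20)] = 0.2975
  C_22 = (1.00)(0.95) − (-0.30)(-0.45) = 0.8150
  C_23 = −[(1.00)(-0.20) − (-0.25)(-0.45)] = 0.3125
  C_31 = (-0.25)(-0.10) − (-0.30)(0.80) = 0.2650
  C_32 = −[(1.00)(-0.10) − (-0.30)(0.00)] = 0.1000
  C_33 = (1.00)(0.80) − (-0.25)(0.00) = 0.8000
det(I−A) = Σ_j (I−A)_1j·C_1j = (1.00)(0.7400) + (-0.25)(0.0450) + (-0.30)(0.3600) = 0.62075
adj(I−A) = Cᵀ =
  [ 0.7400   0.2975   0.2650]
  [ 0.0450   0.8150   0.1000]
  [ 0.3600   0.3125   0.8000]
(I − A)⁻¹ = adj(I−A) / det(I−A) ≈
  [   1.1921     0.4793     0.4269]
  [   0.0725     1.3129     0.1611]
  [   0.5799     0.5034     1.2888]
First solve x = (I − A)⁻¹ d = adj(I−A)·d / det(I−A); in particular x_2 = (0.0450·100 + 0.8150·370 + 0.1000·260) / 0.62075 = 332.05 / 0.62075 ≈ 534.9174.
Intermediate flow from 1 to 2: z_12 = a_12 · x_2 = 0.25 × 332.05 / 0.62075 = 83.0125 / 0.62075 ≈ 133.73.

z_12 = 133.73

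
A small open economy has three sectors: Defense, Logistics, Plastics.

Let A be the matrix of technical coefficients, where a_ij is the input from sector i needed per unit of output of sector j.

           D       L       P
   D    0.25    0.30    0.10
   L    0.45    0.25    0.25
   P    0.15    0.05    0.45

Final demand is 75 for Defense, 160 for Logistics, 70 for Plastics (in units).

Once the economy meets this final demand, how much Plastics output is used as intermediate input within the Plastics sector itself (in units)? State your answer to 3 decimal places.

z_PP = 119.216

I − A =
  [   0.75    -0.30    -0.10]
  [  -0.45     0.75    -0.25]
  [  -0.15    -0.05     0.55]
Cofactors of I−A, C_ij = (−1)^(i+j)·(minor ij) (rows/columns in the sector order above):
  C_11 = (0.75)(0.55) − (-0.25)(-0.05) = 0.4000
  C_12 = −[(-0.45)(0.55) − (-0.25)(-0.15)] = 0.2850
  C_13 = (-0.45)(-0.05) − (0.75)(-0.15) = 0.1350
  C_21 = −[(-0.30)(0.55) − (-0.10)(-0.05)] = 0.1700
  C_22 = (0.75)(0.55) − (-0.10)(-0.15) = 0.3975
  C_23 = −[(0.75)(-0.05) − (-0.30)(-0.15)] = 0.0825
  C_31 = (-0.30)(-0.25) − (-0.10)(0.75) = 0.1500
  C_32 = −[(0.75)(-0.25) − (-0.10)(-0.45)] = 0.2325
  C_33 = (0.75)(0.75) − (-0.30)(-0.45) = 0.4275
det(I−A) = Σ_j (I−A)_1j·C_1j = (0.75)(0.4000) + (-0.30)(0.2850) + (-0.10)(0.1350) = 0.2010
adj(I−A) = Cᵀ =
  [ 0.4000   0.1700   0.1500]
  [ 0.2850   0.3975   0.2325]
  [ 0.1350   0.0825   0.4275]
(I − A)⁻¹ = adj(I−A) / det(I−A) ≈
  [   1.9900     0.8458     0.7463]
  [   1.4179     1.9776     1.1567]
  [   0.6716     0.4104     2.1269]
First solve x = (I − A)⁻¹ d = adj(I−A)·d / det(I−A); in particular x_P = (0.1350·75 + 0.0825·160 + 0.4275·70) / 0.2010 = 53.25 / 0.2010 ≈ 264.92537.
Intermediate flow from P to P: z_PP = a_PP · x_P = 0.45 × 53.25 / 0.2010 = 23.9625 / 0.2010 ≈ 119.216.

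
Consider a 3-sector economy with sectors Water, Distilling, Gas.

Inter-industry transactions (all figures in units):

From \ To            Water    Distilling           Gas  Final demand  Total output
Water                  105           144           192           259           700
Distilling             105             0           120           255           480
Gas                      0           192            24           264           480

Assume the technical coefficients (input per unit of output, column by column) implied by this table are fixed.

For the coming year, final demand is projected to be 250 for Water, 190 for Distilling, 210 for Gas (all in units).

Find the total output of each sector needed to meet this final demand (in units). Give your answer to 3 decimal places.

Technical coefficients a_ij = z_ij / X_j:
  a_WW = 105/700 = 0.15, a_DW = 105/700 = 0.15, a_GW = 0/700 = 0.00
  a_WD = 144/480 = 0.30, a_DD = 0/480 = 0.00, a_GD = 192/480 = 0.40
  a_WG = 192/480 = 0.40, a_DG = 120/480 = 0.25, a_GG = 24/480 = 0.05
I − A =
  [   0.85    -0.30    -0.40]
  [  -0.15     1.00    -0.25]
  [   0.00    -0.40     0.95]
Cofactors of I−A, C_ij = (−1)^(i+j)·(minor ij) (rows/columns in the sector order above):
  C_11 = (1.00)(0.95) − (-0.25)(-0.40) = 0.8500
  C_12 = −[(-0.15)(0.95) − (-0.25)(0.00)] = 0.1425
  C_13 = (-0.15)(-0.40) − (1.00)(0.00) = 0.0600
  C_21 = −[(-0.30)(0.95) − (-0.40)(-0.40)] = 0.4450
  C_22 = (0.85)(0.95) − (-0.40)(0.00) = 0.8075
  C_23 = −[(0.85)(-0.40) − (-0.30)(0.00)] = 0.3400
  C_31 = (-0.30)(-0.25) − (-0.40)(1.00) = 0.4750
  C_32 = −[(0.85)(-0.25) − (-0.40)(-0.15)] = 0.2725
  C_33 = (0.85)(1.00) − (-0.30)(-0.15) = 0.8050
det(I−A) = Σ_j (I−A)_1j·C_1j = (0.85)(0.8500) + (-0.30)(0.1425) + (-0.40)(0.0600) = 0.65575
adj(I−A) = Cᵀ =
  [ 0.8500   0.4450   0.4750]
  [ 0.1425   0.8075   0.2725]
  [ 0.0600   0.3400   0.8050]
(I − A)⁻¹ = adj(I−A) / det(I−A) ≈
  [   1.2962     0.6786     0.7244]
  [   0.2173     1.2314     0.4156]
  [   0.0915     0.5185     1.2276]
x = (I − A)⁻¹ d = adj(I−A)·d / det(I−A), with det(I−A) = 0.65575:
  x_W = (0.8500·250 + 0.4450·190 + 0.4750·210) / 0.65575 = 396.80 / 0.65575 ≈ 605.109
  x_D = (0.1425·250 + 0.8075·190 + 0.2725·210) / 0.65575 = 246.275 / 0.65575 ≈ 375.562
  x_G = (0.0600·250 + 0.3400·190 + 0.8050·210) / 0.65575 = 248.65 / 0.65575 ≈ 379.184

x_W = 605.109, x_D = 375.562, x_G = 379.184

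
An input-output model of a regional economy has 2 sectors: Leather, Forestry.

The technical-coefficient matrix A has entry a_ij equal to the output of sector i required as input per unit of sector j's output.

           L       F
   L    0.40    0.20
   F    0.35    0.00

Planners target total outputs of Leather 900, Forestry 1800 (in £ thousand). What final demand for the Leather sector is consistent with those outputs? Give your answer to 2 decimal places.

I − A =
  [   0.60    -0.20]
  [  -0.35     1.00]
d = (I − A) x:
  d_L = (+0.60)·900 + (-0.20)·1800 = 180.00
  d_F = (-0.35)·900 + (+1.00)·1800 = 1485.00

d_L = 180.00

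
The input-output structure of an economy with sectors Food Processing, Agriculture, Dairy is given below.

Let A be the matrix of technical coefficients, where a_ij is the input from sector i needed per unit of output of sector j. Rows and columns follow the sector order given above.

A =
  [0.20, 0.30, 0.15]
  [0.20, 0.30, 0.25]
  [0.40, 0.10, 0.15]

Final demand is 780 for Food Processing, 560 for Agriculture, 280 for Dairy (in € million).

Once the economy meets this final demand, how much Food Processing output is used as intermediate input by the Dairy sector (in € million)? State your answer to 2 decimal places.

z_13 = 220.91

I − A =
  [   0.80    -0.30    -0.15]
  [  -0.20     0.70    -0.25]
  [  -0.40    -0.10     0.85]
Cofactors of I−A, C_ij = (−1)^(i+j)·(minor ij) (rows/columns in the sector order above):
  C_11 = (0.70)(0.85) − (-0.25)(-0.10) = 0.5700
  C_12 = −[(-0.20)(0.85) − (-0.25)(-0.40)] = 0.2700
  C_13 = (-0.20)(-0.10) − (0.70)(-0.40) = 0.3000
  C_21 = −[(-0.30)(0.85) − (-0.15)(-0.10)] = 0.2700
  C_22 = (0.80)(0.85) − (-0.15)(-0.40) = 0.6200
  C_23 = −[(0.80)(-0.10) − (-0.30)(-0.40)] = 0.2000
  C_31 = (-0.30)(-0.25) − (-0.15)(0.70) = 0.1800
  C_32 = −[(0.80)(-0.25) − (-0.15)(-0.20)] = 0.2300
  C_33 = (0.80)(0.70) − (-0.30)(-0.20) = 0.5000
det(I−A) = Σ_j (I−A)_1j·C_1j = (0.80)(0.5700) + (-0.30)(0.2700) + (-0.15)(0.3000) = 0.3300
adj(I−A) = Cᵀ =
  [ 0.5700   0.2700   0.1800]
  [ 0.2700   0.6200   0.2300]
  [ 0.3000   0.2000   0.5000]
(I − A)⁻¹ = adj(I−A) / det(I−A) ≈
  [   1.7273     0.8182     0.5455]
  [   0.8182     1.8788     0.6970]
  [   0.9091     0.6061     1.5152]
First solve x = (I − A)⁻¹ d = adj(I−A)·d / det(I−A); in particular x_3 = (0.3000·780 + 0.2000·560 + 0.5000·280) / 0.3300 = 486.00 / 0.3300 ≈ 1472.7273.
Intermediate flow from 1 to 3: z_13 = a_13 · x_3 = 0.15 × 486.00 / 0.3300 = 72.90 / 0.3300 ≈ 220.91.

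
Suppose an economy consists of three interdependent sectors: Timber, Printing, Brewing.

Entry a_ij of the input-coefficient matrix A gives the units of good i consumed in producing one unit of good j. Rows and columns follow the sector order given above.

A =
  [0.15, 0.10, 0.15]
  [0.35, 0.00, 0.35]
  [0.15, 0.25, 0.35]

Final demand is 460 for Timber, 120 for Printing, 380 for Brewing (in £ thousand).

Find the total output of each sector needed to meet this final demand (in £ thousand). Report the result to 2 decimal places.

x_1 = 823.52, x_2 = 785.04, x_3 = 1076.60

I − A =
  [   0.85    -0.10    -0.15]
  [  -0.35     1.00    -0.35]
  [  -0.15    -0.25     0.65]
Cofactors of I−A, C_ij = (−1)^(i+j)·(minor ij) (rows/columns in the sector order above):
  C_11 = (1.00)(0.65) − (-0.35)(-0.25) = 0.5625
  C_12 = −[(-0.35)(0.65) − (-0.35)(-0.15)] = 0.2800
  C_13 = (-0.35)(-0.25) − (1.00)(-0.15) = 0.2375
  C_21 = −[(-0.10)(0.65) − (-0.15)(-0.25)] = 0.1025
  C_22 = (0.85)(0.65) − (-0.15)(-0.15) = 0.5300
  C_23 = −[(0.85)(-0.25) − (-0.10)(-0.15)] = 0.2275
  C_31 = (-0.10)(-0.35) − (-0.15)(1.00) = 0.1850
  C_32 = −[(0.85)(-0.35) − (-0.15)(-0.35)] = 0.3500
  C_33 = (0.85)(1.00) − (-0.10)(-0.35) = 0.8150
det(I−A) = Σ_j (I−A)_1j·C_1j = (0.85)(0.5625) + (-0.10)(0.2800) + (-0.15)(0.2375) = 0.4145
adj(I−A) = Cᵀ =
  [ 0.5625   0.1025   0.1850]
  [ 0.2800   0.5300   0.3500]
  [ 0.2375   0.2275   0.8150]
(I − A)⁻¹ = adj(I−A) / det(I−A) ≈
  [   1.3571     0.2473     0.4463]
  [   0.6755     1.2786     0.8444]
  [   0.5730     0.5489     1.9662]
x = (I − A)⁻¹ d = adj(I−A)·d / det(I−A), with det(I−A) = 0.4145:
  x_1 = (0.5625·460 + 0.1025·120 + 0.1850·380) / 0.4145 = 341.35 / 0.4145 ≈ 823.52
  x_2 = (0.2800·460 + 0.5300·120 + 0.3500·380) / 0.4145 = 325.40 / 0.4145 ≈ 785.04
  x_3 = (0.2375·460 + 0.2275·120 + 0.8150·380) / 0.4145 = 446.25 / 0.4145 ≈ 1076.60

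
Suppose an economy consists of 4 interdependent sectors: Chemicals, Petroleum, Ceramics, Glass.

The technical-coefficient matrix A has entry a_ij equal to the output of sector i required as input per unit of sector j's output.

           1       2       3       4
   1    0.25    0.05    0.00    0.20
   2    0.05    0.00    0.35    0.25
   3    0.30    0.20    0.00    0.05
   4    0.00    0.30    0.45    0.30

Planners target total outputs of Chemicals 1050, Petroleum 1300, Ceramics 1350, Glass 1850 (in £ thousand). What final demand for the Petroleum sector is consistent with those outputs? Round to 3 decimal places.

I − A =
  [   0.75    -0.05     0.00    -0.20]
  [  -0.05     1.00    -0.35    -0.25]
  [  -0.30    -0.20     1.00    -0.05]
  [   0.00    -0.30    -0.45     0.70]
d = (I − A) x:
  d_1 = (+0.75)·1050 + (-0.05)·1300 + (+0.00)·1350 + (-0.20)·1850 = 352.500
  d_2 = (-0.05)·1050 + (+1.00)·1300 + (-0.35)·1350 + (-0.25)·1850 = 312.500
  d_3 = (-0.30)·1050 + (-0.20)·1300 + (+1.00)·1350 + (-0.05)·1850 = 682.500
  d_4 = (+0.00)·1050 + (-0.30)·1300 + (-0.45)·1350 + (+0.70)·1850 = 297.500

d_2 = 312.500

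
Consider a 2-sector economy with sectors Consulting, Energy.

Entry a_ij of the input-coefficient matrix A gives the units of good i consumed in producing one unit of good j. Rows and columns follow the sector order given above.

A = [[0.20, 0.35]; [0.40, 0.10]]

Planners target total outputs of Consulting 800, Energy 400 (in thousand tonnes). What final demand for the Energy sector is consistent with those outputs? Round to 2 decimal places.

d_E = 40.00

I − A =
  [   0.80    -0.35]
  [  -0.40     0.90]
d = (I − A) x:
  d_C = (+0.80)·800 + (-0.35)·400 = 500.00
  d_E = (-0.40)·800 + (+0.90)·400 = 40.00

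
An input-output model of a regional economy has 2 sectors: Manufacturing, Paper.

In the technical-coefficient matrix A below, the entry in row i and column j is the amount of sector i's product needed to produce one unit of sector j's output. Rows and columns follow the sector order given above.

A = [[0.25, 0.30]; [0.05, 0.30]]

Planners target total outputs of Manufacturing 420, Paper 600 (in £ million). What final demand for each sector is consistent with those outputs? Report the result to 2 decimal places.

d_1 = 135.00, d_2 = 399.00

I − A =
  [   0.75    -0.30]
  [  -0.05     0.70]
d = (I − A) x:
  d_1 = (+0.75)·420 + (-0.30)·600 = 135.00
  d_2 = (-0.05)·420 + (+0.70)·600 = 399.00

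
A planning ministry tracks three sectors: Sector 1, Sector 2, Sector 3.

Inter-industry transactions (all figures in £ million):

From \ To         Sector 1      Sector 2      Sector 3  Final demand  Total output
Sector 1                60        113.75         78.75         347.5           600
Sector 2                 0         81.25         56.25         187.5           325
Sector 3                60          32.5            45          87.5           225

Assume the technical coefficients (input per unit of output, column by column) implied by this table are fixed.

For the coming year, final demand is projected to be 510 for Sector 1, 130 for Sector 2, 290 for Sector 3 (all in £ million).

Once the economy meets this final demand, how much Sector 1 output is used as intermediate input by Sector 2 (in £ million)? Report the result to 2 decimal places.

z_12 = 121.18

Technical coefficients a_ij = z_ij / X_j:
  a_11 = 60/600 = 0.10, a_21 = 0/600 = 0.00, a_31 = 60/600 = 0.10
  a_12 = 113.75/325 = 0.35, a_22 = 81.25/325 = 0.25, a_32 = 32.5/325 = 0.10
  a_13 = 78.75/225 = 0.35, a_23 = 56.25/225 = 0.25, a_33 = 45/225 = 0.20
I − A =
  [   0.90    -0.35    -0.35]
  [   0.00     0.75    -0.25]
  [  -0.10    -0.10     0.80]
Cofactors of I−A, C_ij = (−1)^(i+j)·(minor ij) (rows/columns in the sector order above):
  C_11 = (0.75)(0.80) − (-0.25)(-0.10) = 0.5750
  C_12 = −[(0.00)(0.80) − (-0.25)(-0.10)] = 0.0250
  C_13 = (0.00)(-0.10) − (0.75)(-0.10) = 0.0750
  C_21 = −[(-0.35)(0.80) − (-0.35)(-0.10)] = 0.3150
  C_22 = (0.90)(0.80) − (-0.35)(-0.10) = 0.6850
  C_23 = −[(0.90)(-0.10) − (-0.35)(-0.10)] = 0.1250
  C_31 = (-0.35)(-0.25) − (-0.35)(0.75) = 0.3500
  C_32 = −[(0.90)(-0.25) − (-0.35)(0.00)] = 0.2250
  C_33 = (0.90)(0.75) − (-0.35)(0.00) = 0.6750
det(I−A) = Σ_j (I−A)_1j·C_1j = (0.90)(0.5750) + (-0.35)(0.0250) + (-0.35)(0.0750) = 0.4825
adj(I−A) = Cᵀ =
  [ 0.5750   0.3150   0.3500]
  [ 0.0250   0.6850   0.2250]
  [ 0.0750   0.1250   0.6750]
(I − A)⁻¹ = adj(I−A) / det(I−A) ≈
  [   1.1917     0.6528     0.7254]
  [   0.0518     1.4197     0.4663]
  [   0.1554     0.2591     1.3990]
First solve x = (I − A)⁻¹ d = adj(I−A)·d / det(I−A); in particular x_2 = (0.0250·510 + 0.6850·130 + 0.2250·290) / 0.4825 = 167.05 / 0.4825 ≈ 346.2176.
Intermediate flow from 1 to 2: z_12 = a_12 · x_2 = 0.35 × 167.05 / 0.4825 = 58.4675 / 0.4825 ≈ 121.18.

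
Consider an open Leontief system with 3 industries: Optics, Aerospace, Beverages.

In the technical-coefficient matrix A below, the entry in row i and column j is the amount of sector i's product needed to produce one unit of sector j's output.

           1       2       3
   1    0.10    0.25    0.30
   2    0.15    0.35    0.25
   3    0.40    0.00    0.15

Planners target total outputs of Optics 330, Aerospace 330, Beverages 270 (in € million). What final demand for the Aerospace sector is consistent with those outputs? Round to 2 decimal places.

I − A =
  [   0.90    -0.25    -0.30]
  [  -0.15     0.65    -0.25]
  [  -0.40     0.00     0.85]
d = (I − A) x:
  d_1 = (+0.90)·330 + (-0.25)·330 + (-0.30)·270 = 133.50
  d_2 = (-0.15)·330 + (+0.65)·330 + (-0.25)·270 = 97.50
  d_3 = (-0.40)·330 + (+0.00)·330 + (+0.85)·270 = 97.50

d_2 = 97.50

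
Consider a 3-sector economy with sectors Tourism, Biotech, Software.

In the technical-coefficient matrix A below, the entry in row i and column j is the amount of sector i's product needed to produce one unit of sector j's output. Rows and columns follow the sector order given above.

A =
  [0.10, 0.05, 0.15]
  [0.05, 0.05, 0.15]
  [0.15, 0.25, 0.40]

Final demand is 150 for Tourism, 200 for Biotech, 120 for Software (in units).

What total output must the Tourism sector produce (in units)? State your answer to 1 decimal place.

x_1 = 245.7

I − A =
  [   0.90    -0.05    -0.15]
  [  -0.05     0.95    -0.15]
  [  -0.15    -0.25     0.60]
Cofactors of I−A, C_ij = (−1)^(i+j)·(minor ij) (rows/columns in the sector order above):
  C_11 = (0.95)(0.60) − (-0.15)(-0.25) = 0.5325
  C_12 = −[(-0.05)(0.60) − (-0.15)(-0.15)] = 0.0525
  C_13 = (-0.05)(-0.25) − (0.95)(-0.15) = 0.1550
  C_21 = −[(-0.05)(0.60) − (-0.15)(-0.25)] = 0.0675
  C_22 = (0.90)(0.60) − (-0.15)(-0.15) = 0.5175
  C_23 = −[(0.90)(-0.25) − (-0.05)(-0.15)] = 0.2325
  C_31 = (-0.05)(-0.15) − (-0.15)(0.95) = 0.1500
  C_32 = −[(0.90)(-0.15) − (-0.15)(-0.05)] = 0.1425
  C_33 = (0.90)(0.95) − (-0.05)(-0.05) = 0.8525
det(I−A) = Σ_j (I−A)_1j·C_1j = (0.90)(0.5325) + (-0.05)(0.0525) + (-0.15)(0.1550) = 0.453375
adj(I−A) = Cᵀ =
  [ 0.5325   0.0675   0.1500]
  [ 0.0525   0.5175   0.1425]
  [ 0.1550   0.2325   0.8525]
(I − A)⁻¹ = adj(I−A) / det(I−A) ≈
  [   1.1745     0.1489     0.3309]
  [   0.1158     1.1414     0.3143]
  [   0.3419     0.5128     1.8803]
x = (I − A)⁻¹ d = adj(I−A)·d / det(I−A), with det(I−A) = 0.453375:
  x_1 = (0.5325·150 + 0.0675·200 + 0.1500·120) / 0.453375 = 111.375 / 0.453375 ≈ 245.7
  x_2 = (0.0525·150 + 0.5175·200 + 0.1425·120) / 0.453375 = 128.475 / 0.453375 ≈ 283.4
  x_3 = (0.1550·150 + 0.2325·200 + 0.8525·120) / 0.453375 = 172.05 / 0.453375 ≈ 379.5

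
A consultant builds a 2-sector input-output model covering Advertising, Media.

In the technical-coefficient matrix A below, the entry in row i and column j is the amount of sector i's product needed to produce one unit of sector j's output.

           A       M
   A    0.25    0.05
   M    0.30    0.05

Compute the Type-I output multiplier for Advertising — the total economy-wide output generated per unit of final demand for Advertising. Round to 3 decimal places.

I − A =
  [   0.75    -0.05]
  [  -0.30     0.95]
det(I−A) = (0.75)(0.95) − (-0.05)(-0.30) = 0.6975
adj(I−A) = [[0.95, 0.05], [0.30, 0.75]]
(I − A)⁻¹ = adj(I−A) / det(I−A) ≈
  [   1.3620     0.0717]
  [   0.4301     1.0753]
The output multiplier for sector j is the column-j sum of the Leontief inverse (I − A)⁻¹ = adj(I−A) / det(I−A).
Column A of adj(I−A): (0.95, 0.30); det(I−A) = 0.6975.
m_A = (0.95 + 0.30) / 0.6975 = 1.25 / 0.6975 ≈ 1.792.

m_A = 1.792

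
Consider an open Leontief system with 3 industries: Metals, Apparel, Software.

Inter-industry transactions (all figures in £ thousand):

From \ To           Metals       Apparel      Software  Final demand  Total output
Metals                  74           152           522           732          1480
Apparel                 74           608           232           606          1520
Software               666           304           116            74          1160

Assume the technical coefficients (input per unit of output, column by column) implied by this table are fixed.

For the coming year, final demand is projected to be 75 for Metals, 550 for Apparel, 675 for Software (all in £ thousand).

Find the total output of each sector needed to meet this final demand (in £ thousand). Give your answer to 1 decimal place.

Technical coefficients a_ij = z_ij / X_j:
  a_11 = 74/1480 = 0.05, a_21 = 74/1480 = 0.05, a_31 = 666/1480 = 0.45
  a_12 = 152/1520 = 0.10, a_22 = 608/1520 = 0.40, a_32 = 304/1520 = 0.20
  a_13 = 522/1160 = 0.45, a_23 = 232/1160 = 0.20, a_33 = 116/1160 = 0.10
I − A =
  [   0.95    -0.10    -0.45]
  [  -0.05     0.60    -0.20]
  [  -0.45    -0.20     0.90]
Cofactors of I−A, C_ij = (−1)^(i+j)·(minor ij) (rows/columns in the sector order above):
  C_11 = (0.60)(0.90) − (-0.20)(-0.20) = 0.5000
  C_12 = −[(-0.05)(0.90) − (-0.20)(-0.45)] = 0.1350
  C_13 = (-0.05)(-0.20) − (0.60)(-0.45) = 0.2800
  C_21 = −[(-0.10)(0.90) − (-0.45)(-0.20)] = 0.1800
  C_22 = (0.95)(0.90) − (-0.45)(-0.45) = 0.6525
  C_23 = −[(0.95)(-0.20) − (-0.10)(-0.45)] = 0.2350
  C_31 = (-0.10)(-0.20) − (-0.45)(0.60) = 0.2900
  C_32 = −[(0.95)(-0.20) − (-0.45)(-0.05)] = 0.2125
  C_33 = (0.95)(0.60) − (-0.10)(-0.05) = 0.5650
det(I−A) = Σ_j (I−A)_1j·C_1j = (0.95)(0.5000) + (-0.10)(0.1350) + (-0.45)(0.2800) = 0.3355
adj(I−A) = Cᵀ =
  [ 0.5000   0.1800   0.2900]
  [ 0.1350   0.6525   0.2125]
  [ 0.2800   0.2350   0.5650]
(I − A)⁻¹ = adj(I−A) / det(I−A) ≈
  [   1.4903     0.5365     0.8644]
  [   0.4024     1.9449     0.6334]
  [   0.8346     0.7004     1.6841]
x = (I − A)⁻¹ d = adj(I−A)·d / det(I−A), with det(I−A) = 0.3355:
  x_1 = (0.5000·75 + 0.1800·550 + 0.2900·675) / 0.3355 = 332.25 / 0.3355 ≈ 990.3
  x_2 = (0.1350·75 + 0.6525·550 + 0.2125·675) / 0.3355 = 512.4375 / 0.3355 ≈ 1527.4
  x_3 = (0.2800·75 + 0.2350·550 + 0.5650·675) / 0.3355 = 531.625 / 0.3355 ≈ 1584.6

x_1 = 990.3, x_2 = 1527.4, x_3 = 1584.6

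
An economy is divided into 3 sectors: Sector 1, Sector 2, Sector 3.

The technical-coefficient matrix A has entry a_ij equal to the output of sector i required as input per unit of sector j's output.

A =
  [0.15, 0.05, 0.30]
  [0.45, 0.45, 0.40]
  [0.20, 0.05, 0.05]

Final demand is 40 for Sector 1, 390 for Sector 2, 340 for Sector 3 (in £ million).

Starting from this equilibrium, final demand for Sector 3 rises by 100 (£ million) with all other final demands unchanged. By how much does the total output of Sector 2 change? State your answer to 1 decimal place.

Δx_2 = 131.2

I − A =
  [   0.85    -0.05    -0.30]
  [  -0.45     0.55    -0.40]
  [  -0.20    -0.05     0.95]
Cofactors of I−A, C_ij = (−1)^(i+j)·(minor ij) (rows/columns in the sector order above):
  C_11 = (0.55)(0.95) − (-0.40)(-0.05) = 0.5025
  C_12 = −[(-0.45)(0.95) − (-0.40)(-0.20)] = 0.5075
  C_13 = (-0.45)(-0.05) − (0.55)(-0.20) = 0.1325
  C_21 = −[(-0.05)(0.95) − (-0.30)(-0.05)] = 0.0625
  C_22 = (0.85)(0.95) − (-0.30)(-0.20) = 0.7475
  C_23 = −[(0.85)(-0.05) − (-0.05)(-0.20)] = 0.0525
  C_31 = (-0.05)(-0.40) − (-0.30)(0.55) = 0.1850
  C_32 = −[(0.85)(-0.40) − (-0.30)(-0.45)] = 0.4750
  C_33 = (0.85)(0.55) − (-0.05)(-0.45) = 0.4450
det(I−A) = Σ_j (I−A)_1j·C_1j = (0.85)(0.5025) + (-0.05)(0.5075) + (-0.30)(0.1325) = 0.3620
adj(I−A) = Cᵀ =
  [ 0.5025   0.0625   0.1850]
  [ 0.5075   0.7475   0.4750]
  [ 0.1325   0.0525   0.4450]
(I − A)⁻¹ = adj(I−A) / det(I−A) ≈
  [   1.3881     0.1727     0.5110]
  [   1.4019     2.0649     1.3122]
  [   0.3660     0.1450     1.2293]
Δx = (I − A)⁻¹ Δd with Δd having +100 in the Sector 3 component and 0 elsewhere.
So Δx_2 = L_23 · (+100), where L_23 = adj(I−A)_23 / det(I−A) = 0.4750 / 0.3620.
Δx_2 = 0.4750 × (+100) / 0.3620 = 47.50 / 0.3620 ≈ 131.2.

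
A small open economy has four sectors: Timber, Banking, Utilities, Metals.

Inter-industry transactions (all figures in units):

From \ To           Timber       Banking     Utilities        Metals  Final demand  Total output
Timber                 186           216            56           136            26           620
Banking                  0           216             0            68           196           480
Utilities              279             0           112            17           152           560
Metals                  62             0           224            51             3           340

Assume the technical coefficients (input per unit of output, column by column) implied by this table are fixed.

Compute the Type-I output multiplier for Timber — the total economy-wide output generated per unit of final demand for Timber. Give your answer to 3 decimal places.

m_1 = 5.067

Technical coefficients a_ij = z_ij / X_j:
  a_11 = 186/620 = 0.30, a_21 = 0/620 = 0.00, a_31 = 279/620 = 0.45, a_41 = 62/620 = 0.10
  a_12 = 216/480 = 0.45, a_22 = 216/480 = 0.45, a_32 = 0/480 = 0.00, a_42 = 0/480 = 0.00
  a_13 = 56/560 = 0.10, a_23 = 0/560 = 0.00, a_33 = 112/560 = 0.20, a_43 = 224/560 = 0.40
  a_14 = 136/340 = 0.40, a_24 = 68/340 = 0.20, a_34 = 17/340 = 0.05, a_44 = 51/340 = 0.15
I − A =
  [   0.70    -0.45    -0.10    -0.40]
  [   0.00     0.55     0.00    -0.20]
  [  -0.45     0.00     0.80    -0.05]
  [  -0.10     0.00    -0.40     0.85]
Compute the cofactors C_ij = (−1)^(i+j)·(3×3 minor ij) of I−A; the adjugate is their transpose:
adj(I−A) = Cᵀ =
  [ 0.363000   0.297000   0.170750   0.250750]
  [ 0.052000   0.319250   0.058000   0.103000]
  [ 0.213125   0.174375   0.296250   0.158750]
  [ 0.143000   0.117000   0.159500   0.283250]
det(I−A) = Σ_j (I−A)_1j·C_1j = (0.70)(0.363000) + (-0.45)(0.052000) + (-0.10)(0.213125) + (-0.40)(0.143000) = 0.1521875
(I − A)⁻¹ = adj(I−A) / det(I−A) ≈
  [   2.3852     1.9515     1.1220     1.6476]
  [   0.3417     2.0977     0.3811     0.6768]
  [   1.4004     1.1458     1.9466     1.0431]
  [   0.9396     0.7688     1.0480     1.8612]
The output multiplier for sector j is the column-j sum of the Leontief inverse (I − A)⁻¹ = adj(I−A) / det(I−A).
Column 1 of adj(I−A): (0.363000, 0.052000, 0.213125, 0.143000); det(I−A) = 0.1521875.
m_1 = (0.363000 + 0.052000 + 0.213125 + 0.143000) / 0.1521875 = 0.771125 / 0.1521875 ≈ 5.067.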